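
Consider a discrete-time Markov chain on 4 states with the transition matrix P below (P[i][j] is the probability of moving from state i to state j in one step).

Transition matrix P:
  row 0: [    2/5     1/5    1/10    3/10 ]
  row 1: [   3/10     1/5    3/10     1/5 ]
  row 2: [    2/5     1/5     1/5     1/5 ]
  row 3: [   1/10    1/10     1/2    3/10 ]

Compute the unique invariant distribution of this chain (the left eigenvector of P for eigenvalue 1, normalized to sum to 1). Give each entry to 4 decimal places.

Balance equations π_j = Σ_i π_i·P[i][j]:
  π_0 = 2/5·π_0 + 3/10·π_1 + 2/5·π_2 + 1/10·π_3
  π_1 = 1/5·π_0 + 1/5·π_1 + 1/5·π_2 + 1/10·π_3
  π_2 = 1/10·π_0 + 3/10·π_1 + 1/5·π_2 + 1/2·π_3
  normalize: π_0 + π_1 + π_2 + π_3 = 1
Solving the linear system gives exactly π = [284/929, 162/929, 245/929, 238/929].

π = [0.3057, 0.1744, 0.2637, 0.2562]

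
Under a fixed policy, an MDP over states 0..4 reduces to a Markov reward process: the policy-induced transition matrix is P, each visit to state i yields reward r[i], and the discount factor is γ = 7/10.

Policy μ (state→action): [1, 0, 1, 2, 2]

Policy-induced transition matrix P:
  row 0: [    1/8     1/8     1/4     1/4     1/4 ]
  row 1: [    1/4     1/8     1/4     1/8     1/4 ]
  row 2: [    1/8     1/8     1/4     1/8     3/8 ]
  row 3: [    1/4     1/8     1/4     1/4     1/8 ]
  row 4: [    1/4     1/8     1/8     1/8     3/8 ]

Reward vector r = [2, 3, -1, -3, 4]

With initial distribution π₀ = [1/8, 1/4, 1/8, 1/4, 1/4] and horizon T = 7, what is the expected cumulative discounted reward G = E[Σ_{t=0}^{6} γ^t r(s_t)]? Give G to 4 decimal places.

G = 3.5559

t=0: π = [0.1250, 0.2500, 0.1250, 0.2500, 0.2500], E[r] = 1.1250, γ^t·E[r] = 1.125000, running G = 1.125000
t=1: π = [0.2188, 0.1250, 0.2188, 0.1719, 0.2656], E[r] = 1.1406, γ^t·E[r] = 0.798438, running G = 1.923438
t=2: π = [0.1953, 0.1250, 0.2168, 0.1738, 0.2891], E[r] = 1.1836, γ^t·E[r] = 0.579961, running G = 2.503398
t=3: π = [0.1985, 0.1250, 0.2139, 0.1711, 0.2915], E[r] = 1.2107, γ^t·E[r] = 0.415268, running G = 2.918666
t=4: π = [0.1985, 0.1250, 0.2136, 0.1712, 0.2918], E[r] = 1.2119, γ^t·E[r] = 0.290966, running G = 3.209632
t=5: π = [0.1985, 0.1250, 0.2135, 0.1712, 0.2918], E[r] = 1.2119, γ^t·E[r] = 0.203686, running G = 3.413319
t=6: π = [0.1985, 0.1250, 0.2135, 0.1712, 0.2918], E[r] = 1.2119, γ^t·E[r] = 0.142575, running G = 3.555894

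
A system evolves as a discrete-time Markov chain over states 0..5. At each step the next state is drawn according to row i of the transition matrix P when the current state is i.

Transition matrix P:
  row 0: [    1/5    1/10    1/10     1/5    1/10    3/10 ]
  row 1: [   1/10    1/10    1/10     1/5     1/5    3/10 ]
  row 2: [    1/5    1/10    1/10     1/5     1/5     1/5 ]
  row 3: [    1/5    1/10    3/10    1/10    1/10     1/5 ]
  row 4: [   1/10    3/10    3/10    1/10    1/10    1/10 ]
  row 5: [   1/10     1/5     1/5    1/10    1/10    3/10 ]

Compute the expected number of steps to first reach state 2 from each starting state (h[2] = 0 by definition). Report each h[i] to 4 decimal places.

First-step conditioning: h[2] = 0; for i ≠ 2, h[i] = 1 + Σ_k P[i][k]·h[k].
  h[0] = 1 + 1/5·h[0] + 1/10·h[1] + 1/5·h[3] + 1/10·h[4] + 3/10·h[5]
  h[1] = 1 + 1/10·h[0] + 1/10·h[1] + 1/5·h[3] + 1/5·h[4] + 3/10·h[5]
  h[3] = 1 + 1/5·h[0] + 1/10·h[1] + 1/10·h[3] + 1/10·h[4] + 1/5·h[5]
  h[4] = 1 + 1/10·h[0] + 3/10·h[1] + 1/10·h[3] + 1/10·h[4] + 1/10·h[5]
  h[5] = 1 + 1/10·h[0] + 1/5·h[1] + 1/10·h[3] + 1/10·h[4] + 3/10·h[5]
Solving the 5×5 linear system over states ≠ 2 gives exactly h = [53515/9564, 26305/4782, 0, 44195/9564, 44465/9564, 16335/3188] (h[2] = 0 is the target).

h = [5.5955, 5.5008, 0.0000, 4.6210, 4.6492, 5.1239]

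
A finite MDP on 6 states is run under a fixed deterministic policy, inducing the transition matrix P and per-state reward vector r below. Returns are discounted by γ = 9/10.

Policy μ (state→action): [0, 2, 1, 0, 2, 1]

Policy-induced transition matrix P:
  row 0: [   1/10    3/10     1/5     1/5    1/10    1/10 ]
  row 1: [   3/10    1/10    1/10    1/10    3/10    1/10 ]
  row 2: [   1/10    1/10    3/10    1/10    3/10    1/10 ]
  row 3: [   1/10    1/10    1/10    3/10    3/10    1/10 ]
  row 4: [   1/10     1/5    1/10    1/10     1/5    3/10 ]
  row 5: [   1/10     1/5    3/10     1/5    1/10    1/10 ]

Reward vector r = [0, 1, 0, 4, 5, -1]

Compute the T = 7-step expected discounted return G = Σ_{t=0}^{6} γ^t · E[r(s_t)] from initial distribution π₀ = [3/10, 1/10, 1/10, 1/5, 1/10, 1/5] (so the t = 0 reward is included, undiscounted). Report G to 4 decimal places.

t=0: π = [0.3000, 0.1000, 0.1000, 0.2000, 0.1000, 0.2000], E[r] = 1.2000, γ^t·E[r] = 1.200000, running G = 1.200000
t=1: π = [0.1200, 0.1900, 0.1900, 0.1900, 0.1900, 0.1200], E[r] = 1.7800, γ^t·E[r] = 1.602000, running G = 2.802000
t=2: π = [0.1380, 0.1550, 0.1740, 0.1620, 0.2330, 0.1380], E[r] = 1.8300, γ^t·E[r] = 1.482300, running G = 4.284300
t=3: π = [0.1310, 0.1647, 0.1762, 0.1600, 0.2215, 0.1466], E[r] = 1.7656, γ^t·E[r] = 1.287122, running G = 5.571422
t=4: π = [0.1329, 0.1630, 0.1777, 0.1598, 0.2223, 0.1443], E[r] = 1.7694, γ^t·E[r] = 1.160903, running G = 6.732326
t=5: π = [0.1326, 0.1633, 0.1777, 0.1597, 0.2223, 0.1445], E[r] = 1.7691, γ^t·E[r] = 1.044626, running G = 7.776952
t=6: π = [0.1327, 0.1632, 0.1777, 0.1596, 0.2224, 0.1445], E[r] = 1.7691, γ^t·E[r] = 0.940159, running G = 8.717111

G = 8.7171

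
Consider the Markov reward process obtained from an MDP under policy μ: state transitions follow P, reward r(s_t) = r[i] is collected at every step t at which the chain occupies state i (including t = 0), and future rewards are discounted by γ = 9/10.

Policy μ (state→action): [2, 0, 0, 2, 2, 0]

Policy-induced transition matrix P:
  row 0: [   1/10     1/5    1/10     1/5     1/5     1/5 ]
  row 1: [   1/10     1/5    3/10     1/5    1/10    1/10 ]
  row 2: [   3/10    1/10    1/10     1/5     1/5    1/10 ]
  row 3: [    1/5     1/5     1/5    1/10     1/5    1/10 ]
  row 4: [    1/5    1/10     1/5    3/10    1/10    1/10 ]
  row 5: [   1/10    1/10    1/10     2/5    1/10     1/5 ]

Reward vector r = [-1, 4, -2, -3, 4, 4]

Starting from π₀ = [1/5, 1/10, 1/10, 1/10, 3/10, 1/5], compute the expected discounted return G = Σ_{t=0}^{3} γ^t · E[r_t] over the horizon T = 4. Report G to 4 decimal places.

t=0: π = [0.2000, 0.1000, 0.1000, 0.1000, 0.3000, 0.2000], E[r] = 1.7000, γ^t·E[r] = 1.700000, running G = 1.700000
t=1: π = [0.1600, 0.1400, 0.1600, 0.2600, 0.1400, 0.1400], E[r] = 0.4200, γ^t·E[r] = 0.378000, running G = 2.078000
t=2: π = [0.1720, 0.1560, 0.1680, 0.2160, 0.1580, 0.1300], E[r] = 0.6200, γ^t·E[r] = 0.502200, running G = 2.580200
t=3: π = [0.1710, 0.1544, 0.1686, 0.2202, 0.1556, 0.1302], E[r] = 0.5920, γ^t·E[r] = 0.431568, running G = 3.011768

G = 3.0118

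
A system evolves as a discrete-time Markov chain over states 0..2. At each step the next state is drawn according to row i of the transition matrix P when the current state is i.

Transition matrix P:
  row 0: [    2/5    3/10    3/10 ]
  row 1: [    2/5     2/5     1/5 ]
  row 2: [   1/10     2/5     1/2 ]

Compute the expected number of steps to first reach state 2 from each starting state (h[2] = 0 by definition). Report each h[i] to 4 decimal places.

First-step conditioning: h[2] = 0; for i ≠ 2, h[i] = 1 + Σ_k P[i][k]·h[k].
  h[0] = 1 + 2/5·h[0] + 3/10·h[1]
  h[1] = 1 + 2/5·h[0] + 2/5·h[1]
Solving the 2×2 linear system over states ≠ 2 gives exactly h = [15/4, 25/6, 0] (h[2] = 0 is the target).

h = [3.7500, 4.1667, 0.0000]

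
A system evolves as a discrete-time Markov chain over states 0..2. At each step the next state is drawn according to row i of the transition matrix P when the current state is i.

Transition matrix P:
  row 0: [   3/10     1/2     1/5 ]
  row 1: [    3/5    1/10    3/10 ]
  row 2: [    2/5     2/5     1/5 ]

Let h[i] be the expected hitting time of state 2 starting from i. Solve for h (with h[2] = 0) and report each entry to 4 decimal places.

h = [4.2424, 3.9394, 0.0000]

First-step conditioning: h[2] = 0; for i ≠ 2, h[i] = 1 + Σ_k P[i][k]·h[k].
  h[0] = 1 + 3/10·h[0] + 1/2·h[1]
  h[1] = 1 + 3/5·h[0] + 1/10·h[1]
Solving the 2×2 linear system over states ≠ 2 gives exactly h = [140/33, 130/33, 0] (h[2] = 0 is the target).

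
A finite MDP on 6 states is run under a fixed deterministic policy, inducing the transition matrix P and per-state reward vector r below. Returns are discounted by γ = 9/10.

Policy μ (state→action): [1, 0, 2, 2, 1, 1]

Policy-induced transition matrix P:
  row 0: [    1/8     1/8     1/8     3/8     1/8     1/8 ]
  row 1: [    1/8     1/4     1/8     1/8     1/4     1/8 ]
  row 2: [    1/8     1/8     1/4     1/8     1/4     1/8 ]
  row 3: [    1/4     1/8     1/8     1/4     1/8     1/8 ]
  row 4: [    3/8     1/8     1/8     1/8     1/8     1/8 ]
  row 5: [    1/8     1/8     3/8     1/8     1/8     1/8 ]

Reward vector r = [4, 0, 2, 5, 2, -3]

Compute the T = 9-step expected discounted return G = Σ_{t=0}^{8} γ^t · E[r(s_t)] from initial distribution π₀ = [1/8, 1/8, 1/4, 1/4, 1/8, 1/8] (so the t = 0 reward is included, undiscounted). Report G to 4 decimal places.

G = 12.6686

t=0: π = [0.1250, 0.1250, 0.2500, 0.2500, 0.1250, 0.1250], E[r] = 2.1250, γ^t·E[r] = 2.125000, running G = 2.125000
t=1: π = [0.1875, 0.1406, 0.1875, 0.1875, 0.1719, 0.1250], E[r] = 2.0313, γ^t·E[r] = 1.828125, running G = 3.953125
t=2: π = [0.1914, 0.1426, 0.1797, 0.1953, 0.1660, 0.1250], E[r] = 2.0586, γ^t·E[r] = 1.667461, running G = 5.620586
t=3: π = [0.1909, 0.1428, 0.1787, 0.1973, 0.1653, 0.1250], E[r] = 2.0630, γ^t·E[r] = 1.503918, running G = 7.124504
t=4: π = [0.1910, 0.1429, 0.1786, 0.1974, 0.1652, 0.1250], E[r] = 2.0634, γ^t·E[r] = 1.353807, running G = 8.478311
t=5: π = [0.1910, 0.1429, 0.1786, 0.1974, 0.1652, 0.1250], E[r] = 2.0635, γ^t·E[r] = 1.218467, running G = 9.696778
t=6: π = [0.1910, 0.1429, 0.1786, 0.1974, 0.1652, 0.1250], E[r] = 2.0635, γ^t·E[r] = 1.096624, running G = 10.793402
t=7: π = [0.1910, 0.1429, 0.1786, 0.1974, 0.1652, 0.1250], E[r] = 2.0635, γ^t·E[r] = 0.986962, running G = 11.780364
t=8: π = [0.1910, 0.1429, 0.1786, 0.1974, 0.1652, 0.1250], E[r] = 2.0635, γ^t·E[r] = 0.888266, running G = 12.668629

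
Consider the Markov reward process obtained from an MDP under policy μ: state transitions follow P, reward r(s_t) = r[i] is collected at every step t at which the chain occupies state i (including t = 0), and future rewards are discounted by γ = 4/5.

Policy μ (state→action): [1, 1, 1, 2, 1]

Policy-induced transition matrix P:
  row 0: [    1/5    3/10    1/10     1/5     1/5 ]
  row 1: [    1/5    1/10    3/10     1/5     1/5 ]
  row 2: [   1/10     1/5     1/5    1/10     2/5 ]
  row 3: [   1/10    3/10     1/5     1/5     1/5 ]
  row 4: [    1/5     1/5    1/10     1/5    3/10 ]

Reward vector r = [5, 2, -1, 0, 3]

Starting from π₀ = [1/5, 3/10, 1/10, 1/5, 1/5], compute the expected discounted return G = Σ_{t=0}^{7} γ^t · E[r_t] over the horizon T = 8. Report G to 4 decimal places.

G = 7.9109

t=0: π = [0.2000, 0.3000, 0.1000, 0.2000, 0.2000], E[r] = 2.1000, γ^t·E[r] = 2.100000, running G = 2.100000
t=1: π = [0.1700, 0.2100, 0.1900, 0.1900, 0.2400], E[r] = 1.8000, γ^t·E[r] = 1.440000, running G = 3.540000
t=2: π = [0.1620, 0.2150, 0.1800, 0.1810, 0.2620], E[r] = 1.8460, γ^t·E[r] = 1.181440, running G = 4.721440
t=3: π = [0.1639, 0.2128, 0.1791, 0.1820, 0.2622], E[r] = 1.8526, γ^t·E[r] = 0.948531, running G = 5.669971
t=4: π = [0.1639, 0.2133, 0.1787, 0.1821, 0.2620], E[r] = 1.8535, γ^t·E[r] = 0.759202, running G = 6.429173
t=5: π = [0.1639, 0.2133, 0.1787, 0.1821, 0.2619], E[r] = 1.8532, γ^t·E[r] = 0.607266, running G = 7.036439
t=6: π = [0.1639, 0.2133, 0.1787, 0.1821, 0.2619], E[r] = 1.8532, γ^t·E[r] = 0.485807, running G = 7.522246
t=7: π = [0.1639, 0.2133, 0.1787, 0.1821, 0.2619], E[r] = 1.8532, γ^t·E[r] = 0.388645, running G = 7.910891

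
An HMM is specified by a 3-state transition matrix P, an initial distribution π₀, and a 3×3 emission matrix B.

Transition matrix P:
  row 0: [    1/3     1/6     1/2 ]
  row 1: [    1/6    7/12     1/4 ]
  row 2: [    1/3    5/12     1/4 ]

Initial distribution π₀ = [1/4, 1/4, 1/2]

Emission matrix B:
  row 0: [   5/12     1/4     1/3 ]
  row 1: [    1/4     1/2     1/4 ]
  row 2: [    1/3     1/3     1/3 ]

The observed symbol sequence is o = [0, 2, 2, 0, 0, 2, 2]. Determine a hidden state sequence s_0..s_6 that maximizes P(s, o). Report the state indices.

path = [2, 0, 2, 0, 2, 0, 2]

t=0: δ = [1.042e-01, 6.250e-02, 1.667e-01]  (obs o_0=0)
t=1: δ = [1.852e-02, 1.736e-02, 1.736e-02]  ψ = [2, 2, 0]  (obs o_1=2)
t=2: δ = [2.058e-03, 2.532e-03, 3.086e-03]  ψ = [0, 1, 0]  (obs o_2=2)
t=3: δ = [4.287e-04, 3.692e-04, 3.429e-04]  ψ = [2, 1, 0]  (obs o_3=0)
t=4: δ = [5.954e-05, 5.385e-05, 7.144e-05]  ψ = [0, 1, 0]  (obs o_4=0)
t=5: δ = [7.938e-06, 7.852e-06, 9.923e-06]  ψ = [2, 1, 0]  (obs o_5=2)
t=6: δ = [1.103e-06, 1.145e-06, 1.323e-06]  ψ = [2, 1, 0]  (obs o_6=2)
backtrack: best end state = 2; path = [2, 0, 2, 0, 2, 0, 2]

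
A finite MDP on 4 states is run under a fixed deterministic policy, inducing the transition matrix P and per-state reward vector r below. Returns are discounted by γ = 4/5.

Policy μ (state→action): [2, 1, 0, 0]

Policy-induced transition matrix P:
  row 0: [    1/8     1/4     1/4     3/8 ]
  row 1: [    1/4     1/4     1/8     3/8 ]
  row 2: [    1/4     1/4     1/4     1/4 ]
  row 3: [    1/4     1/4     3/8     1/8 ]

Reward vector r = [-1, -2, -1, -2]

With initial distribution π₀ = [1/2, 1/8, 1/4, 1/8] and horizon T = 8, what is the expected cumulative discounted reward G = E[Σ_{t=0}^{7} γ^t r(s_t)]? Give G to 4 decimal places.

G = -6.0950

t=0: π = [0.5000, 0.1250, 0.2500, 0.1250], E[r] = -1.2500, γ^t·E[r] = -1.250000, running G = -1.250000
t=1: π = [0.1875, 0.2500, 0.2500, 0.3125], E[r] = -1.5625, γ^t·E[r] = -1.250000, running G = -2.500000
t=2: π = [0.2266, 0.2500, 0.2578, 0.2656], E[r] = -1.5156, γ^t·E[r] = -0.970000, running G = -3.470000
t=3: π = [0.2217, 0.2500, 0.2520, 0.2764], E[r] = -1.5264, γ^t·E[r] = -0.781500, running G = -4.251500
t=4: π = [0.2223, 0.2500, 0.2533, 0.2744], E[r] = -1.5244, γ^t·E[r] = -0.624400, running G = -4.875900
t=5: π = [0.2222, 0.2500, 0.2531, 0.2747], E[r] = -1.5247, γ^t·E[r] = -0.499625, running G = -5.375525
t=6: π = [0.2222, 0.2500, 0.2531, 0.2747], E[r] = -1.5247, γ^t·E[r] = -0.399687, running G = -5.775212
t=7: π = [0.2222, 0.2500, 0.2531, 0.2747], E[r] = -1.5247, γ^t·E[r] = -0.319751, running G = -6.094963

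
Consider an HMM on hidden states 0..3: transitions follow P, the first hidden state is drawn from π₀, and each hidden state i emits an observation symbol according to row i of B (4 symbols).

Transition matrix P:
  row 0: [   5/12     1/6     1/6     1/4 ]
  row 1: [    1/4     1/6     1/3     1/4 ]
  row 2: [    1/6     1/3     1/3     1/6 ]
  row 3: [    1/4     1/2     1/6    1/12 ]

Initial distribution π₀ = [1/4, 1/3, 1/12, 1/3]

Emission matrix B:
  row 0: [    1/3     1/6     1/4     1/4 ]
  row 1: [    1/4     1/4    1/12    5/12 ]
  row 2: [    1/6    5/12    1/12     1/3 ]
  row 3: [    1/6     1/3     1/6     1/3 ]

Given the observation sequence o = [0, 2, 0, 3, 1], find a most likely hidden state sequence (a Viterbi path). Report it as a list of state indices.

t=0: δ = [8.333e-02, 8.333e-02, 1.389e-02, 5.556e-02]  (obs o_0=0)
t=1: δ = [8.681e-03, 2.315e-03, 2.315e-03, 3.472e-03]  ψ = [0, 3, 1, 0]  (obs o_1=2)
t=2: δ = [1.206e-03, 4.340e-04, 2.411e-04, 3.617e-04]  ψ = [0, 3, 0, 0]  (obs o_2=0)
t=3: δ = [1.256e-04, 8.372e-05, 6.698e-05, 1.005e-04]  ψ = [0, 0, 0, 0]  (obs o_3=3)
t=4: δ = [8.721e-06, 1.256e-05, 1.163e-05, 1.047e-05]  ψ = [0, 3, 1, 0]  (obs o_4=1)
backtrack: best end state = 1; path = [0, 0, 0, 3, 1]

path = [0, 0, 0, 3, 1]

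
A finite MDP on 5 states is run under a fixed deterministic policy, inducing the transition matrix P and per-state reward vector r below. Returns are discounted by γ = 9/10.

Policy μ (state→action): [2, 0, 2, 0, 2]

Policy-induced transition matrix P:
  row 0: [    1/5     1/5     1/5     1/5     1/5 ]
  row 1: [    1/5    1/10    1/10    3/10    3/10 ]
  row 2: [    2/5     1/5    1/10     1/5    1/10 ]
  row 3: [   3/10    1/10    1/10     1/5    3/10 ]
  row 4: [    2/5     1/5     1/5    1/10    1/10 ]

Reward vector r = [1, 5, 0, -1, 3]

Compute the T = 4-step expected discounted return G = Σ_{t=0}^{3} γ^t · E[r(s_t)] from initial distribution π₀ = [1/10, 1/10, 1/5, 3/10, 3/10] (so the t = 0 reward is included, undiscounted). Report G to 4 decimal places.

G = 4.9039

t=0: π = [0.1000, 0.1000, 0.2000, 0.3000, 0.3000], E[r] = 1.2000, γ^t·E[r] = 1.200000, running G = 1.200000
t=1: π = [0.3300, 0.1600, 0.1400, 0.1800, 0.1900], E[r] = 1.5200, γ^t·E[r] = 1.368000, running G = 2.568000
t=2: π = [0.2840, 0.1660, 0.1520, 0.1970, 0.2010], E[r] = 1.5200, γ^t·E[r] = 1.231200, running G = 3.799200
t=3: π = [0.2903, 0.1637, 0.1485, 0.1965, 0.2010], E[r] = 1.5153, γ^t·E[r] = 1.104654, running G = 4.903854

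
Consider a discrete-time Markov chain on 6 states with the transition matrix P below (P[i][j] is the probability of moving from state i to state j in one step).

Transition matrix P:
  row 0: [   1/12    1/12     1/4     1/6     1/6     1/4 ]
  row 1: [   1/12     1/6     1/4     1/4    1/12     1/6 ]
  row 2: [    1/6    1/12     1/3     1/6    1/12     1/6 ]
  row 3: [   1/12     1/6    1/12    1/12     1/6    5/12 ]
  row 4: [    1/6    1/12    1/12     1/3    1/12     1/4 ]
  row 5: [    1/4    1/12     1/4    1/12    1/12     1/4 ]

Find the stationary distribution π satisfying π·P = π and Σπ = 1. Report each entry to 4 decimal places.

π = [0.1526, 0.1054, 0.2238, 0.1596, 0.1094, 0.2492]

Balance equations π_j = Σ_i π_i·P[i][j]:
  π_0 = 1/12·π_0 + 1/12·π_1 + 1/6·π_2 + 1/12·π_3 + 1/6·π_4 + 1/4·π_5
  π_1 = 1/12·π_0 + 1/6·π_1 + 1/12·π_2 + 1/6·π_3 + 1/12·π_4 + 1/12·π_5
  π_2 = 1/4·π_0 + 1/4·π_1 + 1/3·π_2 + 1/12·π_3 + 1/12·π_4 + 1/4·π_5
  π_3 = 1/6·π_0 + 1/4·π_1 + 1/6·π_2 + 1/12·π_3 + 1/3·π_4 + 1/12·π_5
  π_4 = 1/6·π_0 + 1/12·π_1 + 1/12·π_2 + 1/6·π_3 + 1/12·π_4 + 1/12·π_5
  normalize: π_0 + π_1 + π_2 + π_3 + π_4 + π_5 = 1
Solving the linear system gives exactly π = [3386/22185, 25726/244035, 357/1595, 3541/22185, 2426/22185, 12161/48807].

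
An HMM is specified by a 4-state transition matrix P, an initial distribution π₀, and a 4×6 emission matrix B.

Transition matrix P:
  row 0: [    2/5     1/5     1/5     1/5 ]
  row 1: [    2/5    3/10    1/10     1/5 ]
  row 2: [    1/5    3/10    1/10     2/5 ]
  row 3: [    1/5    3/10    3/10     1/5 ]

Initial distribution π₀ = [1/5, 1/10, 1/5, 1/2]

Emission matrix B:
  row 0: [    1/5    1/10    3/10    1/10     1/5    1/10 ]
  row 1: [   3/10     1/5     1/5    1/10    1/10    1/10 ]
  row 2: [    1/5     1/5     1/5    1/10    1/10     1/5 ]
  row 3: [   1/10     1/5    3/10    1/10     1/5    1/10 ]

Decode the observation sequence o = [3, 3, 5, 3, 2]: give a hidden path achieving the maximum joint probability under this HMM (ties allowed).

t=0: δ = [2.000e-02, 1.000e-02, 2.000e-02, 5.000e-02]  (obs o_0=3)
t=1: δ = [1.000e-03, 1.500e-03, 1.500e-03, 1.000e-03]  ψ = [3, 3, 3, 3]  (obs o_1=3)
t=2: δ = [6.000e-05, 4.500e-05, 6.000e-05, 6.000e-05]  ψ = [1, 1, 3, 2]  (obs o_2=5)
t=3: δ = [2.400e-06, 1.800e-06, 1.800e-06, 2.400e-06]  ψ = [0, 2, 3, 2]  (obs o_3=3)
t=4: δ = [2.880e-07, 1.440e-07, 1.440e-07, 2.160e-07]  ψ = [0, 3, 3, 2]  (obs o_4=2)
backtrack: best end state = 0; path = [3, 1, 0, 0, 0]

path = [3, 1, 0, 0, 0]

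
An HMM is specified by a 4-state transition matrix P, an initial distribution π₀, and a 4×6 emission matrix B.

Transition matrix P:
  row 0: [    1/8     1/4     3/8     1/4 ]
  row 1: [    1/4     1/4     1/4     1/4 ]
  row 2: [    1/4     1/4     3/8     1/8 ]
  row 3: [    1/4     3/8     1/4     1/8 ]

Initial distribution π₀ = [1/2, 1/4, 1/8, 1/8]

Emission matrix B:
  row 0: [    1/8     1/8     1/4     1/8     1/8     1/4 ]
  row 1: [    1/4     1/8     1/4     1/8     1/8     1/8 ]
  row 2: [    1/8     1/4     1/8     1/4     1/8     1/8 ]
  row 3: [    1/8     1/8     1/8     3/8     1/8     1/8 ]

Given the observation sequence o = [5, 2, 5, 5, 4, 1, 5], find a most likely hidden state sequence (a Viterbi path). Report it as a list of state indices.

t=0: δ = [1.250e-01, 3.125e-02, 1.562e-02, 1.562e-02]  (obs o_0=5)
t=1: δ = [3.906e-03, 7.812e-03, 5.859e-03, 3.906e-03]  ψ = [0, 0, 0, 0]  (obs o_1=2)
t=2: δ = [4.883e-04, 2.441e-04, 2.747e-04, 2.441e-04]  ψ = [1, 1, 2, 1]  (obs o_2=5)
t=3: δ = [1.717e-05, 1.526e-05, 2.289e-05, 1.526e-05]  ψ = [2, 0, 0, 0]  (obs o_3=5)
t=4: δ = [7.153e-07, 7.153e-07, 1.073e-06, 5.364e-07]  ψ = [2, 2, 2, 0]  (obs o_4=4)
t=5: δ = [3.353e-08, 3.353e-08, 1.006e-07, 2.235e-08]  ψ = [2, 2, 2, 0]  (obs o_5=1)
t=6: δ = [6.286e-09, 3.143e-09, 4.715e-09, 1.572e-09]  ψ = [2, 2, 2, 2]  (obs o_6=5)
backtrack: best end state = 0; path = [0, 1, 0, 2, 2, 2, 0]

path = [0, 1, 0, 2, 2, 2, 0]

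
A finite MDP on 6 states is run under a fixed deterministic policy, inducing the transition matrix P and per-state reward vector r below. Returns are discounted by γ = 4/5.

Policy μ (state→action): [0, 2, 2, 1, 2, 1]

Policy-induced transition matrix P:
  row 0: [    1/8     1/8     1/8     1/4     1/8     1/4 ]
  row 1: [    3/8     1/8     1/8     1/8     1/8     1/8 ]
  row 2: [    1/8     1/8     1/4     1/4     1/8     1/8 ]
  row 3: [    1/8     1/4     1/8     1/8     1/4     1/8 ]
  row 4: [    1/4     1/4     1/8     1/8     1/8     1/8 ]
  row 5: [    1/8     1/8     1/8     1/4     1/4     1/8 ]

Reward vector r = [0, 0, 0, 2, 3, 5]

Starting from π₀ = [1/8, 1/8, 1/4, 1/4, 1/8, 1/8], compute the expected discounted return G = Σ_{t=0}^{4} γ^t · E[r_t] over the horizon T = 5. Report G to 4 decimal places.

t=0: π = [0.1250, 0.1250, 0.2500, 0.2500, 0.1250, 0.1250], E[r] = 1.5000, γ^t·E[r] = 1.500000, running G = 1.500000
t=1: π = [0.1719, 0.1719, 0.1563, 0.1875, 0.1719, 0.1406], E[r] = 1.5938, γ^t·E[r] = 1.275000, running G = 2.775000
t=2: π = [0.1895, 0.1699, 0.1445, 0.1836, 0.1660, 0.1465], E[r] = 1.5977, γ^t·E[r] = 1.022500, running G = 3.797500
t=3: π = [0.1882, 0.1687, 0.1431, 0.1851, 0.1663, 0.1487], E[r] = 1.6123, γ^t·E[r] = 0.825500, running G = 4.623000
t=4: π = [0.1880, 0.1689, 0.1429, 0.1850, 0.1667, 0.1485], E[r] = 1.6128, γ^t·E[r] = 0.660600, running G = 5.283600

G = 5.2836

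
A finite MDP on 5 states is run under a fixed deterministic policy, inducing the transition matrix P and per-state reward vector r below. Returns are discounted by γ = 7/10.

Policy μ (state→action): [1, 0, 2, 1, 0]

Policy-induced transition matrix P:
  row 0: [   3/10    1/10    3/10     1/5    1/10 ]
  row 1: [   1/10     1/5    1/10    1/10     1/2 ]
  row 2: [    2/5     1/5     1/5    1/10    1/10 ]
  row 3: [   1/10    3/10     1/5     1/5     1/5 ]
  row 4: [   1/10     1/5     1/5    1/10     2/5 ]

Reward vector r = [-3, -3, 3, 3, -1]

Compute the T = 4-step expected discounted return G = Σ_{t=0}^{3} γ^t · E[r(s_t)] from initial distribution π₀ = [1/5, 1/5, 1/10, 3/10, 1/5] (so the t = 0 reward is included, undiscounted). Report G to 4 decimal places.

G = -0.8390

t=0: π = [0.2000, 0.2000, 0.1000, 0.3000, 0.2000], E[r] = -0.2000, γ^t·E[r] = -0.200000, running G = -0.200000
t=1: π = [0.1700, 0.2100, 0.2000, 0.1500, 0.2700], E[r] = -0.3600, γ^t·E[r] = -0.252000, running G = -0.452000
t=2: π = [0.1940, 0.1980, 0.1960, 0.1320, 0.2800], E[r] = -0.4720, γ^t·E[r] = -0.231280, running G = -0.683280
t=3: π = [0.1976, 0.1938, 0.1996, 0.1326, 0.2764], E[r] = -0.4540, γ^t·E[r] = -0.155722, running G = -0.839002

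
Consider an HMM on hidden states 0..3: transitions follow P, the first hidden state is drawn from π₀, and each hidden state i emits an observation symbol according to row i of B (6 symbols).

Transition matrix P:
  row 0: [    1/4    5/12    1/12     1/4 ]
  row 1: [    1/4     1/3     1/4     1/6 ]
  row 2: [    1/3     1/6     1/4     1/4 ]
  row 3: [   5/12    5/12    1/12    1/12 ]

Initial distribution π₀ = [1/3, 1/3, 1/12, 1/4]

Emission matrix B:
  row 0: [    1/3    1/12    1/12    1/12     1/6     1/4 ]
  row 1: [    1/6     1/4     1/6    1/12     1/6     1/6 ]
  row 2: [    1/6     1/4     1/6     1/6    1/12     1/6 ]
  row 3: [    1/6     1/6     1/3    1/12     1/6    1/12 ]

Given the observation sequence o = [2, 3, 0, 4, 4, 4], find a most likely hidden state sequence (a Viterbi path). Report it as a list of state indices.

path = [1, 2, 0, 1, 1, 1]

t=0: δ = [2.778e-02, 5.556e-02, 1.389e-02, 8.333e-02]  (obs o_0=2)
t=1: δ = [2.894e-03, 2.894e-03, 2.315e-03, 7.716e-04]  ψ = [3, 3, 1, 1]  (obs o_1=3)
t=2: δ = [2.572e-04, 2.009e-04, 1.206e-04, 1.206e-04]  ψ = [2, 0, 1, 0]  (obs o_2=0)
t=3: δ = [1.072e-05, 1.786e-05, 4.186e-06, 1.072e-05]  ψ = [0, 0, 1, 0]  (obs o_3=4)
t=4: δ = [7.442e-07, 9.923e-07, 3.721e-07, 4.961e-07]  ψ = [1, 1, 1, 1]  (obs o_4=4)
t=5: δ = [4.135e-08, 5.513e-08, 2.067e-08, 3.101e-08]  ψ = [1, 1, 1, 0]  (obs o_5=4)
backtrack: best end state = 1; path = [1, 2, 0, 1, 1, 1]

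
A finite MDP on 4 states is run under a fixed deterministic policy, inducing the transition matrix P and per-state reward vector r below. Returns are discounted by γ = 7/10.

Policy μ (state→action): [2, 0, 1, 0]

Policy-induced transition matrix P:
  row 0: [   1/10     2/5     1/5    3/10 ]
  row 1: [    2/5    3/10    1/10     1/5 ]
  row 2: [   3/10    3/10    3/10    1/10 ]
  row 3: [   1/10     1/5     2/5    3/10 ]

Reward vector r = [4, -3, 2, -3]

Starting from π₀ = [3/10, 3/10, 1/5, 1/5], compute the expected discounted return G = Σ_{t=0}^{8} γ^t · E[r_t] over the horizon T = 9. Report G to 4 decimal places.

G = -0.2797

t=0: π = [0.3000, 0.3000, 0.2000, 0.2000], E[r] = 0.1000, γ^t·E[r] = 0.100000, running G = 0.100000
t=1: π = [0.2300, 0.3100, 0.2300, 0.2300], E[r] = -0.2400, γ^t·E[r] = -0.168000, running G = -0.068000
t=2: π = [0.2390, 0.3000, 0.2380, 0.2230], E[r] = -0.1370, γ^t·E[r] = -0.067130, running G = -0.135130
t=3: π = [0.2376, 0.3016, 0.2384, 0.2224], E[r] = -0.1448, γ^t·E[r] = -0.049666, running G = -0.184796
t=4: π = [0.2382, 0.3015, 0.2382, 0.2222], E[r] = -0.1421, γ^t·E[r] = -0.034113, running G = -0.218910
t=5: π = [0.2381, 0.3016, 0.2381, 0.2222], E[r] = -0.1429, γ^t·E[r] = -0.024018, running G = -0.242928
t=6: π = [0.2381, 0.3016, 0.2381, 0.2222], E[r] = -0.1428, γ^t·E[r] = -0.016805, running G = -0.259733
t=7: π = [0.2381, 0.3016, 0.2381, 0.2222], E[r] = -0.1429, γ^t·E[r] = -0.011765, running G = -0.271498
t=8: π = [0.2381, 0.3016, 0.2381, 0.2222], E[r] = -0.1429, γ^t·E[r] = -0.008235, running G = -0.279734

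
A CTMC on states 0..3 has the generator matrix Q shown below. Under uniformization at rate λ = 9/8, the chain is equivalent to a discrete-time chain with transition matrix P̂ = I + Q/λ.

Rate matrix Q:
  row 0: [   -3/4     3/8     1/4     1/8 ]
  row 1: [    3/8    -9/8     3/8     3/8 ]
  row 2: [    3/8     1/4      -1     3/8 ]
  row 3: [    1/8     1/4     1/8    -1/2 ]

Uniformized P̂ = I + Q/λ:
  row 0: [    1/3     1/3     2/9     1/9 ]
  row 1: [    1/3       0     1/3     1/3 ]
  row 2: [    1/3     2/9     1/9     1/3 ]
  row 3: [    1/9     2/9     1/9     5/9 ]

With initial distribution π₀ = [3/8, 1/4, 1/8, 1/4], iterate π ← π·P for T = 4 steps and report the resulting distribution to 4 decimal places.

π = [0.2556, 0.2052, 0.1855, 0.3538]

t=0: π = [0.3750, 0.2500, 0.1250, 0.2500]
t=1: π = [0.2778, 0.2083, 0.2083, 0.3056]
t=2: π = [0.2654, 0.2068, 0.1883, 0.3395]
t=3: π = [0.2579, 0.2058, 0.1866, 0.3498]
t=4: π = [0.2556, 0.2052, 0.1855, 0.3538]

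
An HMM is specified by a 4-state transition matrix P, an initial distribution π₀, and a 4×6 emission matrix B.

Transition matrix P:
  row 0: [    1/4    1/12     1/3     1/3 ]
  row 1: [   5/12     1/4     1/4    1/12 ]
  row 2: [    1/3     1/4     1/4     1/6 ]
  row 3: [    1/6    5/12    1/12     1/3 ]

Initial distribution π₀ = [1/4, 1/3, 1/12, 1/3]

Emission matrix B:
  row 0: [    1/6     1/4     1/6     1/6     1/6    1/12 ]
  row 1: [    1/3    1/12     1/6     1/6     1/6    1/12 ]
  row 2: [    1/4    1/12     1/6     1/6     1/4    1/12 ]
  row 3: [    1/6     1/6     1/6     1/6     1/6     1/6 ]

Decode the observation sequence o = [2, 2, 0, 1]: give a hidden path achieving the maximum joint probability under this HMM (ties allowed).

path = [3, 3, 1, 0]

t=0: δ = [4.167e-02, 5.556e-02, 1.389e-02, 5.556e-02]  (obs o_0=2)
t=1: δ = [3.858e-03, 3.858e-03, 2.315e-03, 3.086e-03]  ψ = [1, 3, 0, 3]  (obs o_1=2)
t=2: δ = [2.679e-04, 4.287e-04, 3.215e-04, 2.143e-04]  ψ = [1, 3, 0, 0]  (obs o_2=0)
t=3: δ = [4.465e-05, 8.931e-06, 8.931e-06, 1.488e-05]  ψ = [1, 1, 1, 0]  (obs o_3=1)
backtrack: best end state = 0; path = [3, 3, 1, 0]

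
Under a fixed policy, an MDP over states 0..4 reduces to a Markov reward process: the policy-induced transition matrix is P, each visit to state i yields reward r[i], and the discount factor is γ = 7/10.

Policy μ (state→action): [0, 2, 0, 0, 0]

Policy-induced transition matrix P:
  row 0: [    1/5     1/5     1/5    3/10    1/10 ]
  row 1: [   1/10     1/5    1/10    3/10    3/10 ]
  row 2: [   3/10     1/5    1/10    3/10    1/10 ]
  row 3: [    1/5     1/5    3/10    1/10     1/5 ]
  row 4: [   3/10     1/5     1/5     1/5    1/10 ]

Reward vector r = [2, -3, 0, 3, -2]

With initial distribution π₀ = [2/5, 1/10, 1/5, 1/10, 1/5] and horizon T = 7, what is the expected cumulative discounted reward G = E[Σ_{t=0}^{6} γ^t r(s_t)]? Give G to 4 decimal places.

t=0: π = [0.4000, 0.1000, 0.2000, 0.1000, 0.2000], E[r] = 0.4000, γ^t·E[r] = 0.400000, running G = 0.400000
t=1: π = [0.2300, 0.2000, 0.1800, 0.2600, 0.1300], E[r] = 0.3800, γ^t·E[r] = 0.266000, running G = 0.666000
t=2: π = [0.2110, 0.2000, 0.1880, 0.2350, 0.1660], E[r] = 0.1950, γ^t·E[r] = 0.095550, running G = 0.761550
t=3: π = [0.2154, 0.2000, 0.1847, 0.2364, 0.1635], E[r] = 0.2130, γ^t·E[r] = 0.073059, running G = 0.834609
t=4: π = [0.2148, 0.2000, 0.1852, 0.2364, 0.1636], E[r] = 0.2115, γ^t·E[r] = 0.050774, running G = 0.885383
t=5: π = [0.2149, 0.2000, 0.1851, 0.2364, 0.1636], E[r] = 0.2116, γ^t·E[r] = 0.035559, running G = 0.920942
t=6: π = [0.2149, 0.2000, 0.1851, 0.2364, 0.1636], E[r] = 0.2116, γ^t·E[r] = 0.024891, running G = 0.945833

G = 0.9458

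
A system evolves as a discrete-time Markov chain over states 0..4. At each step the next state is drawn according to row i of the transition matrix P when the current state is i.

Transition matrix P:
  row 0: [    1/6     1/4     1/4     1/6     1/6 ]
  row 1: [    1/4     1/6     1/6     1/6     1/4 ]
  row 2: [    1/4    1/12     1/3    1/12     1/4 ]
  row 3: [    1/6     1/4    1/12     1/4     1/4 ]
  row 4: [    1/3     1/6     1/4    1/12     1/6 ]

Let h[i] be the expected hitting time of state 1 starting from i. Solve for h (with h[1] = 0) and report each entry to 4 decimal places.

h = [5.2018, 0.0000, 6.2009, 5.0606, 5.6471]

First-step conditioning: h[1] = 0; for i ≠ 1, h[i] = 1 + Σ_k P[i][k]·h[k].
  h[0] = 1 + 1/6·h[0] + 1/4·h[2] + 1/6·h[3] + 1/6·h[4]
  h[2] = 1 + 1/4·h[0] + 1/3·h[2] + 1/12·h[3] + 1/4·h[4]
  h[3] = 1 + 1/6·h[0] + 1/12·h[2] + 1/4·h[3] + 1/4·h[4]
  h[4] = 1 + 1/3·h[0] + 1/4·h[2] + 1/12·h[3] + 1/6·h[4]
Solving the 4×4 linear system over states ≠ 1 gives exactly h = [5748/1105, 0, 6852/1105, 5592/1105, 96/17] (h[1] = 0 is the target).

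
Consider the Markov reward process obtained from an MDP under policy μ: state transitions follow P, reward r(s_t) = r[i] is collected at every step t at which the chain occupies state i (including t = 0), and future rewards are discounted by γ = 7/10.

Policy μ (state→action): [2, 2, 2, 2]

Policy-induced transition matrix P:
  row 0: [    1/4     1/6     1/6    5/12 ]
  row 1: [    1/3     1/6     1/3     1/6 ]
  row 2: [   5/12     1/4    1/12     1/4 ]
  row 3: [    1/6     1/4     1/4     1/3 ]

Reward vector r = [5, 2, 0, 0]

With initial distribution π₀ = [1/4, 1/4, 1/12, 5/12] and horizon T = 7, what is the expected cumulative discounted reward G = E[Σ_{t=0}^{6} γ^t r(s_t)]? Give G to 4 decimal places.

G = 5.3806

t=0: π = [0.2500, 0.2500, 0.0833, 0.4167], E[r] = 1.7500, γ^t·E[r] = 1.750000, running G = 1.750000
t=1: π = [0.2500, 0.2083, 0.2361, 0.3056], E[r] = 1.6667, γ^t·E[r] = 1.166667, running G = 2.916667
t=2: π = [0.2813, 0.2118, 0.2072, 0.2998], E[r] = 1.8299, γ^t·E[r] = 0.896632, running G = 3.813299
t=3: π = [0.2772, 0.2089, 0.2097, 0.3042], E[r] = 1.8038, γ^t·E[r] = 0.618710, running G = 4.432009
t=4: π = [0.2770, 0.2095, 0.2094, 0.3041], E[r] = 1.8040, γ^t·E[r] = 0.433143, running G = 4.865152
t=5: π = [0.2770, 0.2095, 0.2095, 0.3041], E[r] = 1.8039, γ^t·E[r] = 0.303190, running G = 5.168342
t=6: π = [0.2770, 0.2095, 0.2095, 0.3041], E[r] = 1.8041, γ^t·E[r] = 0.212247, running G = 5.380589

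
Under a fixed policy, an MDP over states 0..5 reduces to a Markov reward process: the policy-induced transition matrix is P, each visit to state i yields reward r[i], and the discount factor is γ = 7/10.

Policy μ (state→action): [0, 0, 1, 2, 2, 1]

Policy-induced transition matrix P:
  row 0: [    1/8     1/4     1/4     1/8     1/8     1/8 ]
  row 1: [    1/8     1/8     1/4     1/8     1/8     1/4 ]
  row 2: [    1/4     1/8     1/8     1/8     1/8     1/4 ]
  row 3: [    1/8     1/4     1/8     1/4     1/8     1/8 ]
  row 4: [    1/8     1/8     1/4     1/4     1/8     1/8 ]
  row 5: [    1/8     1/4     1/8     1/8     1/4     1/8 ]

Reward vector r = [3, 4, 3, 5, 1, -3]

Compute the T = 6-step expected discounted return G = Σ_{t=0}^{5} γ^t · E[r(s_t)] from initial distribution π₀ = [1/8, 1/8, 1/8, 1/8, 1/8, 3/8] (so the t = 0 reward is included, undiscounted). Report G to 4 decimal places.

G = 5.1606

t=0: π = [0.1250, 0.1250, 0.1250, 0.1250, 0.1250, 0.3750], E[r] = 0.8750, γ^t·E[r] = 0.875000, running G = 0.875000
t=1: π = [0.1406, 0.2031, 0.1719, 0.1563, 0.1719, 0.1563], E[r] = 2.2344, γ^t·E[r] = 1.564063, running G = 2.439063
t=2: π = [0.1465, 0.1816, 0.1895, 0.1660, 0.1445, 0.1719], E[r] = 2.1934, γ^t·E[r] = 1.074746, running G = 3.513809
t=3: π = [0.1487, 0.1855, 0.1841, 0.1638, 0.1465, 0.1714], E[r] = 2.1919, γ^t·E[r] = 0.751820, running G = 4.265628
t=4: π = [0.1480, 0.1855, 0.1851, 0.1638, 0.1464, 0.1712], E[r] = 2.1930, γ^t·E[r] = 0.526538, running G = 4.792166
t=5: π = [0.1481, 0.1854, 0.1850, 0.1638, 0.1464, 0.1713], E[r] = 2.1922, γ^t·E[r] = 0.368442, running G = 5.160608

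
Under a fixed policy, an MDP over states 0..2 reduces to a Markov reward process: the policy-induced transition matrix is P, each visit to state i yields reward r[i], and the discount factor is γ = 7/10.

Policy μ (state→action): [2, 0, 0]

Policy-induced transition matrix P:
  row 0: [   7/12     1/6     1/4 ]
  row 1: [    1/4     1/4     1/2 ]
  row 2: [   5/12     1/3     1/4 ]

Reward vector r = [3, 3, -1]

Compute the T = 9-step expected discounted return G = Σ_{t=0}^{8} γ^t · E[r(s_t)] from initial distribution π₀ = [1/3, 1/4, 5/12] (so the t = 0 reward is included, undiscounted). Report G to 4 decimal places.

G = 5.1889

t=0: π = [0.3333, 0.2500, 0.4167], E[r] = 1.3333, γ^t·E[r] = 1.333333, running G = 1.333333
t=1: π = [0.4306, 0.2569, 0.3125], E[r] = 1.7500, γ^t·E[r] = 1.225000, running G = 2.558333
t=2: π = [0.4456, 0.2402, 0.3142], E[r] = 1.7431, γ^t·E[r] = 0.854097, running G = 3.412431
t=3: π = [0.4509, 0.2391, 0.3100], E[r] = 1.7598, γ^t·E[r] = 0.603624, running G = 4.016055
t=4: π = [0.4520, 0.2383, 0.3098], E[r] = 1.7609, γ^t·E[r] = 0.422803, running G = 4.438858
t=5: π = [0.4523, 0.2381, 0.3096], E[r] = 1.7617, γ^t·E[r] = 0.296095, running G = 4.734954
t=6: π = [0.4524, 0.2381, 0.3095], E[r] = 1.7619, γ^t·E[r] = 0.207280, running G = 4.942234
t=7: π = [0.4524, 0.2381, 0.3095], E[r] = 1.7619, γ^t·E[r] = 0.145099, running G = 5.087333
t=8: π = [0.4524, 0.2381, 0.3095], E[r] = 1.7619, γ^t·E[r] = 0.101570, running G = 5.188903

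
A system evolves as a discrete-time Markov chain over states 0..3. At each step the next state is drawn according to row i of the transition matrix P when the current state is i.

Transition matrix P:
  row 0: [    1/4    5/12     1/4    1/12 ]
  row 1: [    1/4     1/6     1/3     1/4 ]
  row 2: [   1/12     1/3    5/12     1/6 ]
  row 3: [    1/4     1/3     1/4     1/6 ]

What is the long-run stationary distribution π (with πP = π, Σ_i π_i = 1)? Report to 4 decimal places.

π = [0.1950, 0.2996, 0.3300, 0.1754]

Balance equations π_j = Σ_i π_i·P[i][j]:
  π_0 = 1/4·π_0 + 1/4·π_1 + 1/12·π_2 + 1/4·π_3
  π_1 = 5/12·π_0 + 1/6·π_1 + 1/3·π_2 + 1/3·π_3
  π_2 = 1/4·π_0 + 1/3·π_1 + 5/12·π_2 + 1/4·π_3
  normalize: π_0 + π_1 + π_2 + π_3 = 1
Solving the linear system gives exactly π = [164/841, 252/841, 555/1682, 295/1682].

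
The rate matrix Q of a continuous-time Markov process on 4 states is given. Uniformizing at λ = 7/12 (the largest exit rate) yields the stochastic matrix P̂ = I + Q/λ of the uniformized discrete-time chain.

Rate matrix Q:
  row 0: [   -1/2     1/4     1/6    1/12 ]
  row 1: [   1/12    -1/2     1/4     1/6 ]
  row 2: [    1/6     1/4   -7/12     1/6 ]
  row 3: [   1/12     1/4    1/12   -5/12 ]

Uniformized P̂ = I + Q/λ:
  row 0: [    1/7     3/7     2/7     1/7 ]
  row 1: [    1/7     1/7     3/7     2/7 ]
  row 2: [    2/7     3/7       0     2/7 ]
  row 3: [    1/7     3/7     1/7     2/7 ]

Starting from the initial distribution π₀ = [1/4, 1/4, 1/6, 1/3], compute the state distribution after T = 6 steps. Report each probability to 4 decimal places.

π = [0.1757, 0.3333, 0.2304, 0.2606]

t=0: π = [0.2500, 0.2500, 0.1667, 0.3333]
t=1: π = [0.1667, 0.3571, 0.2262, 0.2500]
t=2: π = [0.1752, 0.3265, 0.2364, 0.2619]
t=3: π = [0.1766, 0.3353, 0.2274, 0.2607]
t=4: π = [0.1753, 0.3328, 0.2314, 0.2605]
t=5: π = [0.1759, 0.3335, 0.2299, 0.2607]
t=6: π = [0.1757, 0.3333, 0.2304, 0.2606]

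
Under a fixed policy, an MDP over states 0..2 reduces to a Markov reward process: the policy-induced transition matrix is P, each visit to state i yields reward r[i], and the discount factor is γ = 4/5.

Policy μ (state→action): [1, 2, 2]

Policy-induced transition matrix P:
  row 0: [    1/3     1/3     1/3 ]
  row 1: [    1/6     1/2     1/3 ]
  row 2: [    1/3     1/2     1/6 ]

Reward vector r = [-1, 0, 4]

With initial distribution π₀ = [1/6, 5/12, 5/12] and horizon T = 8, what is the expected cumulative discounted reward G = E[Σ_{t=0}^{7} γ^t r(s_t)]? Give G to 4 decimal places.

G = 4.2344

t=0: π = [0.1667, 0.4167, 0.4167], E[r] = 1.5000, γ^t·E[r] = 1.500000, running G = 1.500000
t=1: π = [0.2639, 0.4722, 0.2639], E[r] = 0.7917, γ^t·E[r] = 0.633333, running G = 2.133333
t=2: π = [0.2546, 0.4560, 0.2894], E[r] = 0.9028, γ^t·E[r] = 0.577778, running G = 2.711111
t=3: π = [0.2573, 0.4576, 0.2851], E[r] = 0.8831, γ^t·E[r] = 0.452148, running G = 3.163259
t=4: π = [0.2571, 0.4571, 0.2858], E[r] = 0.8862, γ^t·E[r] = 0.362983, running G = 3.526242
t=5: π = [0.2571, 0.4572, 0.2857], E[r] = 0.8856, γ^t·E[r] = 0.290207, running G = 3.816449
t=6: π = [0.2571, 0.4571, 0.2857], E[r] = 0.8857, γ^t·E[r] = 0.232188, running G = 4.048637
t=7: π = [0.2571, 0.4571, 0.2857], E[r] = 0.8857, γ^t·E[r] = 0.185747, running G = 4.234385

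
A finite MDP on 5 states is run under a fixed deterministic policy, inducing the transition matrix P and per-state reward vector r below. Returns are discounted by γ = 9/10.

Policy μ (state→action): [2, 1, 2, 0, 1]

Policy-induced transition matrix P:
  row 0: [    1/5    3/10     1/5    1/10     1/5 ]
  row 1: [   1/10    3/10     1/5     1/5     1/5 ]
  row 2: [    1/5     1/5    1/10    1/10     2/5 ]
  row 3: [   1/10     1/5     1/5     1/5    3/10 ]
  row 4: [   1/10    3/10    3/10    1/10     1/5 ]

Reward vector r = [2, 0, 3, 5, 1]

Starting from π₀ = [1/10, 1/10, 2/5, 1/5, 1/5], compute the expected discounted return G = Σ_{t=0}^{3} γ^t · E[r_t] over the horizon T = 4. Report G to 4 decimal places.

t=0: π = [0.1000, 0.1000, 0.4000, 0.2000, 0.2000], E[r] = 2.6000, γ^t·E[r] = 2.600000, running G = 2.600000
t=1: π = [0.1500, 0.2400, 0.1800, 0.1300, 0.3000], E[r] = 1.7900, γ^t·E[r] = 1.611000, running G = 4.211000
t=2: π = [0.1330, 0.2690, 0.2120, 0.1370, 0.2490], E[r] = 1.8360, γ^t·E[r] = 1.487160, running G = 5.698160
t=3: π = [0.1345, 0.2651, 0.2037, 0.1406, 0.2561], E[r] = 1.8392, γ^t·E[r] = 1.340777, running G = 7.038937

G = 7.0389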